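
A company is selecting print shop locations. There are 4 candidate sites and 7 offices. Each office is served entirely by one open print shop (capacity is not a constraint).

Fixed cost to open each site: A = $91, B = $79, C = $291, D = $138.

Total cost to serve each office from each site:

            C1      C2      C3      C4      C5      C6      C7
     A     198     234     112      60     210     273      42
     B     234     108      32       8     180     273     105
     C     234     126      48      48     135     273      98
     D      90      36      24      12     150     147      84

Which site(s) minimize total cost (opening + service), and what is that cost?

Open D only; minimum total cost 681.

For any fixed open set, each office goes to its cheapest open site; total = fixed + service.
{D}: C1→D 90, C2→D 36, C3→D 24, C4→D 12, C5→D 150, C6→D 147, C7→D 84. Service 543; fixed 138; total 681.
{A, D}: service 501 + fixed 229 = 730
{B, D}: service 539 + fixed 217 = 756
{A, B, C, D}: service 482 + fixed 599 = 1081
(All 15 nonempty subsets were checked; D only is lowest.)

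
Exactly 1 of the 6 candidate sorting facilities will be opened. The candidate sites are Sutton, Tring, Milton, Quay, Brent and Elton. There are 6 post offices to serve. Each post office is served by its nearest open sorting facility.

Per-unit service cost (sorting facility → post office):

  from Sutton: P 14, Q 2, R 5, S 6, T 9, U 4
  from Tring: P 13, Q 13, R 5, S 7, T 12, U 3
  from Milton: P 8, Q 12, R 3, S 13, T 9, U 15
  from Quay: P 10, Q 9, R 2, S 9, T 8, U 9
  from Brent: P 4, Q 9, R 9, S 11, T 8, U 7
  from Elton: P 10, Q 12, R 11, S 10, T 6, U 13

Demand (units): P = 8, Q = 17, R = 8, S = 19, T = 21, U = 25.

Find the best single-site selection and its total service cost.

Choose Sutton only; total service cost 589.

With exactly 1 open, each post office uses its cheapest among the chosen.
{Sutton}: P→Sutton 14·8=112, Q→Sutton 2·17=34, R→Sutton 5·8=40, S→Sutton 6·19=114, T→Sutton 9·21=189, U→Sutton 4·25=100. Service cost 589.
{Brent}: service cost 809
{Quay}: service cost 813
Among all 6 size-1 choices, {Sutton} is lowest.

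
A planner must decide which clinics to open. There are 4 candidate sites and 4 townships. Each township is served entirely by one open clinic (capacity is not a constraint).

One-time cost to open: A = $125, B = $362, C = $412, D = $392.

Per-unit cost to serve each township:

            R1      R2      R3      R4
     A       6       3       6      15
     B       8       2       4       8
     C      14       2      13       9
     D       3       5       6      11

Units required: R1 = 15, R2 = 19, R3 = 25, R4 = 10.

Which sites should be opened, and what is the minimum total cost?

For any fixed open set, each township goes to its cheapest open site; total = fixed + service.
{A}: R1→A 6·15=90, R2→A 3·19=57, R3→A 6·25=150, R4→A 15·10=150. Service 447; fixed 125; total 572.
{B}: R1→B 8·15=120, R2→B 2·19=38, R3→B 4·25=100, R4→B 8·10=80. Service 338; fixed 362; total 700.
{D}: service 400 + fixed 392 = 792
{A, B, C, D}: R1→D 3·15=45, R2→B 2·19=38, R3→B 4·25=100, R4→B 8·10=80. Service 263; fixed 1291; total 1554.
No other subset beats 572.

Open A only; minimum total cost 572.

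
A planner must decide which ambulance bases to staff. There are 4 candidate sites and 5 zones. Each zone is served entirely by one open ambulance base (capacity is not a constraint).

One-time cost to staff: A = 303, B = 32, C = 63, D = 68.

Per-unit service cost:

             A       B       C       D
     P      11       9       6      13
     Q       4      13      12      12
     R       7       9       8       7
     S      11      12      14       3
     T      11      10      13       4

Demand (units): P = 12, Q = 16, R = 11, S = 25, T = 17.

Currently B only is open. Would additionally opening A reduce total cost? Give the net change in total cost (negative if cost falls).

Current service cost with {B}: 885.
Adding A: each zone re-picks its cheapest; new service cost 694, saving 191.
Extra fixed cost: 303. Net change = 303 − 191 = 112.
(Totals: 917 → 1029.)

No — net change +112 (cost rises by 112).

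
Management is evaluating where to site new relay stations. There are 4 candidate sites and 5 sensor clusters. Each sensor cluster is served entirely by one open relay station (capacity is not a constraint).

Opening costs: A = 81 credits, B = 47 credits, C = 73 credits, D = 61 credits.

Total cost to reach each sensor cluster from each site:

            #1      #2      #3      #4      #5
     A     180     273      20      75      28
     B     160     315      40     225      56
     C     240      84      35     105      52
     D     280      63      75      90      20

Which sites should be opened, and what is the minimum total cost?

For any fixed open set, each sensor cluster goes to its cheapest open site; total = fixed + service.
{B, D}: #1→B 160, #2→D 63, #3→B 40, #4→D 90, #5→D 20. Service 373; fixed 108; total 481.
{A, D}: #1→A 180, #2→D 63, #3→A 20, #4→A 75, #5→D 20. Service 358; fixed 142; total 500.
{A, B, D}: service 338 + fixed 189 = 527
{A, B, C, D}: service 338 + fixed 262 = 600
No other subset beats 481.

Open B and D; minimum total cost 481.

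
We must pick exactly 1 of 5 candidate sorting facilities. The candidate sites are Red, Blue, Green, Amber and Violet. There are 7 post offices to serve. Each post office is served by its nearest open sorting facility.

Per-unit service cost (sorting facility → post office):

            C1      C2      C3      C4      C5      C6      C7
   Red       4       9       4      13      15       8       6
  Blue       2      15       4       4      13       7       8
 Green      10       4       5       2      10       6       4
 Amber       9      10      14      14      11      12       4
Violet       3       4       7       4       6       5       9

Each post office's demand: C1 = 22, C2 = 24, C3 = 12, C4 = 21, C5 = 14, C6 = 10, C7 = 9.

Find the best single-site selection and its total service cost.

Choose Violet only; total service cost 545.

With exactly 1 open, each post office uses its cheapest among the chosen.
{Violet}: C1→Violet 3·22=66, C2→Violet 4·24=96, C3→Violet 7·12=84, C4→Violet 4·21=84, C5→Violet 6·14=84, C6→Violet 5·10=50, C7→Violet 9·9=81. Service cost 545.
{Green}: service cost 654
{Blue}: service cost 860
Among all 5 size-1 choices, {Violet} is lowest.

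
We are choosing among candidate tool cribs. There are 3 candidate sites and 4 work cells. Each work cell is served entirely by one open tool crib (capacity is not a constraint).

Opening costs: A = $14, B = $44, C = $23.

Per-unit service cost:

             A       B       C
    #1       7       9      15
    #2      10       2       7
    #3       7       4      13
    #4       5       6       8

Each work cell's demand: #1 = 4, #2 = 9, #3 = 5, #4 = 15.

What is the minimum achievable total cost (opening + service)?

For any fixed open set, each work cell goes to its cheapest open site; total = fixed + service.
{A, B}: #1→A 7·4=28, #2→B 2·9=18, #3→B 4·5=20, #4→A 5·15=75. Service 141; fixed 58; total 199.
{B}: #1→B 9·4=36, #2→B 2·9=18, #3→B 4·5=20, #4→B 6·15=90. Service 164; fixed 44; total 208.
{A, B, C}: #1→A 7·4=28, #2→B 2·9=18, #3→B 4·5=20, #4→A 5·15=75. Service 141; fixed 81; total 222.
{A}: #1→A 7·4=28, #2→A 10·9=90, #3→A 7·5=35, #4→A 5·15=75. Service 228; fixed 14; total 242.
(All 7 nonempty subsets were checked; A and B is lowest.)

Minimum total cost: 199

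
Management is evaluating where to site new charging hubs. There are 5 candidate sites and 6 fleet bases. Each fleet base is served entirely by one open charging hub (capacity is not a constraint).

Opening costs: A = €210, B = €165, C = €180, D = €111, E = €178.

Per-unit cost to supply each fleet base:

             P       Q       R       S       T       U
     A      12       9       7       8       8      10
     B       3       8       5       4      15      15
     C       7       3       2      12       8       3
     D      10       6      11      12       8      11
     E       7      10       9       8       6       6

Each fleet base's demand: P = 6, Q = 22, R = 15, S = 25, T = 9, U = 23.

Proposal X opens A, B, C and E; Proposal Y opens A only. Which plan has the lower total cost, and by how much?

Proposal X is cheaper by 17.

Proposal X: {A, B, C, E}: P→B 3·6=18, Q→C 3·22=66, R→C 2·15=30, S→B 4·25=100, T→E 6·9=54, U→C 3·23=69. Service 337; fixed 733; total 1070.
Proposal Y: {A}: P→A 12·6=72, Q→A 9·22=198, R→A 7·15=105, S→A 8·25=200, T→A 8·9=72, U→A 10·23=230. Service 877; fixed 210; total 1087.
Difference: |1070 − 1087| = 17.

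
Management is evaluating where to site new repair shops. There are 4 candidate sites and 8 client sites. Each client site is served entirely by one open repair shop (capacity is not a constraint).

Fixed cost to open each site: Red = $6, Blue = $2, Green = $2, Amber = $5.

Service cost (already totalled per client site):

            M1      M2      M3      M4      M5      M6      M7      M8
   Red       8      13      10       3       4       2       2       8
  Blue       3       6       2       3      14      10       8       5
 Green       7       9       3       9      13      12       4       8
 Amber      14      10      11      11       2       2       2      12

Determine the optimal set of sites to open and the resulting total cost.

Open Blue and Amber; minimum total cost 32.

For any fixed open set, each client site goes to its cheapest open site; total = fixed + service.
{Blue, Amber}: M1→Blue 3, M2→Blue 6, M3→Blue 2, M4→Blue 3, M5→Amber 2, M6→Amber 2, M7→Amber 2, M8→Blue 5. Service 25; fixed 7; total 32.
{Blue, Green, Amber}: service 25 + fixed 9 = 34
{Red, Blue}: service 27 + fixed 8 = 35
{Red, Blue, Green, Amber}: service 25 + fixed 15 = 40
No other subset beats 32.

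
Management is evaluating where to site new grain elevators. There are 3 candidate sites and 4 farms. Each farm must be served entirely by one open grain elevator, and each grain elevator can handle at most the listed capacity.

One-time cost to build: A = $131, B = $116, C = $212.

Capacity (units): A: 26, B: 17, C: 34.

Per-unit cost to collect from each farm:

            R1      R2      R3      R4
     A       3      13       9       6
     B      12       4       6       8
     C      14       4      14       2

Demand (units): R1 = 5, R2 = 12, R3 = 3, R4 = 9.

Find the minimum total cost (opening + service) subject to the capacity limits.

Minimum total cost: 382

Open {A, B}: R1→A 3·5=15, R2→B 4·12=48, R3→B 6·3=18, R4→A 6·9=54.
Loads: A carries 14/26, B carries 15/17. Service 135; fixed 247; total 382.
Next best feasible plan costs 390.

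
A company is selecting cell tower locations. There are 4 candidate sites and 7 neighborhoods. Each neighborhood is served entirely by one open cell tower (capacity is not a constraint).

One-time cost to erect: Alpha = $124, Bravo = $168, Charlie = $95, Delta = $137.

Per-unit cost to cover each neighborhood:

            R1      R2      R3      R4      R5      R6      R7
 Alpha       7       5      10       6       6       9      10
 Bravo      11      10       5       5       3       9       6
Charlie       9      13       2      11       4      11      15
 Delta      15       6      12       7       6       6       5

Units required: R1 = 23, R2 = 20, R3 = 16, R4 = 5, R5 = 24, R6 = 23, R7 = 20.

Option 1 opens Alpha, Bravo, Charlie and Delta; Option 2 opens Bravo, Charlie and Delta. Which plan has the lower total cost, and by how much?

Option 1: {Alpha, Bravo, Charlie, Delta}: R1→Alpha 7·23=161, R2→Alpha 5·20=100, R3→Charlie 2·16=32, R4→Bravo 5·5=25, R5→Bravo 3·24=72, R6→Delta 6·23=138, R7→Delta 5·20=100. Service 628; fixed 524; total 1152.
Option 2: {Bravo, Charlie, Delta}: R1→Charlie 9·23=207, R2→Delta 6·20=120, R3→Charlie 2·16=32, R4→Bravo 5·5=25, R5→Bravo 3·24=72, R6→Delta 6·23=138, R7→Delta 5·20=100. Service 694; fixed 400; total 1094.
Difference: |1152 − 1094| = 58.

Option 2 is cheaper by 58.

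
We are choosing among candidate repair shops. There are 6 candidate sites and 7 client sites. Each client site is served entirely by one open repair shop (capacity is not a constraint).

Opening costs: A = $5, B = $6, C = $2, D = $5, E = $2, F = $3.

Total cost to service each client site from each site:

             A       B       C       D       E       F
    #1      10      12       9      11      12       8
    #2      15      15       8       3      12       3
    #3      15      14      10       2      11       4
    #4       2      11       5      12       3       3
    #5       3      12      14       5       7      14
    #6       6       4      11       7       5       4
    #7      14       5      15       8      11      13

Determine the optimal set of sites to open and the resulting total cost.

Open D and F; minimum total cost 41.

For any fixed open set, each client site goes to its cheapest open site; total = fixed + service.
{D, F}: #1→F 8, #2→D 3, #3→D 2, #4→F 3, #5→D 5, #6→F 4, #7→D 8. Service 33; fixed 8; total 41.
{A, B, F}: service 29 + fixed 14 = 43
{A, D, F}: #1→F 8, #2→D 3, #3→D 2, #4→A 2, #5→A 3, #6→F 4, #7→D 8. Service 30; fixed 13; total 43.
{A, B, C, D, E, F}: #1→F 8, #2→D 3, #3→D 2, #4→A 2, #5→A 3, #6→B 4, #7→B 5. Service 27; fixed 23; total 50.
No other subset beats 41.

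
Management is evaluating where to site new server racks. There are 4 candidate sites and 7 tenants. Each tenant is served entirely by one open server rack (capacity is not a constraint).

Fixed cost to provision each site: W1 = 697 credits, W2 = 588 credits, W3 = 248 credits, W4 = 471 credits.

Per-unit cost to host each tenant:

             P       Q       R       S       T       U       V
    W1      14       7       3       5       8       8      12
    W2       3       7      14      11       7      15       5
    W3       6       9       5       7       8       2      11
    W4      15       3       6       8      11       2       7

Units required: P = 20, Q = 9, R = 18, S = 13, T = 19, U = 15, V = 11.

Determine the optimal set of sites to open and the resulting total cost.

For any fixed open set, each tenant goes to its cheapest open site; total = fixed + service.
{W3}: P→W3 6·20=120, Q→W3 9·9=81, R→W3 5·18=90, S→W3 7·13=91, T→W3 8·19=152, U→W3 2·15=30, V→W3 11·11=121. Service 685; fixed 248; total 933.
{W3, W4}: service 587 + fixed 719 = 1306
{W4}: service 855 + fixed 471 = 1326
{W1, W2, W3, W4}: P→W2 3·20=60, Q→W4 3·9=27, R→W1 3·18=54, S→W1 5·13=65, T→W2 7·19=133, U→W3 2·15=30, V→W2 5·11=55. Service 424; fixed 2004; total 2428.
(All 15 nonempty subsets were checked; W3 only is lowest.)

Open W3 only; minimum total cost 933.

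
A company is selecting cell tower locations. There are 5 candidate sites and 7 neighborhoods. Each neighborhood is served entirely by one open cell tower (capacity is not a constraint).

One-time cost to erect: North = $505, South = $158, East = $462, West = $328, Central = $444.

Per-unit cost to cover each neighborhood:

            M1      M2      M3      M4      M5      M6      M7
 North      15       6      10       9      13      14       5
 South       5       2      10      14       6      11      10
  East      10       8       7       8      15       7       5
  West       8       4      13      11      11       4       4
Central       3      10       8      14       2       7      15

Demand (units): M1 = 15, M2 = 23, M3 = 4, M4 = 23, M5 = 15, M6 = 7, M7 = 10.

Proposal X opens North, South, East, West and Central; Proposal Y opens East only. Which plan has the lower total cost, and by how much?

Proposal X: {North, South, East, West, Central}: M1→Central 3·15=45, M2→South 2·23=46, M3→East 7·4=28, M4→East 8·23=184, M5→Central 2·15=30, M6→West 4·7=28, M7→West 4·10=40. Service 401; fixed 1897; total 2298.
Proposal Y: {East}: M1→East 10·15=150, M2→East 8·23=184, M3→East 7·4=28, M4→East 8·23=184, M5→East 15·15=225, M6→East 7·7=49, M7→East 5·10=50. Service 870; fixed 462; total 1332.
Difference: |2298 − 1332| = 966.

Proposal Y is cheaper by 966.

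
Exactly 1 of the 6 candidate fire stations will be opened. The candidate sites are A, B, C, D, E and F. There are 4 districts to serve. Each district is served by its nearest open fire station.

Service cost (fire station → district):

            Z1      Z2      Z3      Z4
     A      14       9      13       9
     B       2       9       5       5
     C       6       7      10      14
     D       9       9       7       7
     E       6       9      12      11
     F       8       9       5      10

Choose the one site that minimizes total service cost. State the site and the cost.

Choose B only; total service cost 21.

With exactly 1 open, each district uses its cheapest among the chosen.
{B}: Z1→B 2, Z2→B 9, Z3→B 5, Z4→B 5. Service cost 21.
{D}: service cost 32
{F}: service cost 32
Among all 6 size-1 choices, {B} is lowest.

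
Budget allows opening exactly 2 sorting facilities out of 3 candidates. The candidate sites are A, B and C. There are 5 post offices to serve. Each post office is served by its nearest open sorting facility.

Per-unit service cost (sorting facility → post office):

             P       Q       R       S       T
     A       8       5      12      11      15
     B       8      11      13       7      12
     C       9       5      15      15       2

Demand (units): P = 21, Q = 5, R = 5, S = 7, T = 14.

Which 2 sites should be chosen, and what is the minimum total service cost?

Choose B and C; total service cost 335.

With exactly 2 open, each post office uses its cheapest among the chosen.
{B, C}: P→B 8·21=168, Q→C 5·5=25, R→B 13·5=65, S→B 7·7=49, T→C 2·14=28. Service cost 335.
{A, C}: service cost 358
{A, B}: service cost 470
Among all 3 size-2 choices, {B, C} is lowest.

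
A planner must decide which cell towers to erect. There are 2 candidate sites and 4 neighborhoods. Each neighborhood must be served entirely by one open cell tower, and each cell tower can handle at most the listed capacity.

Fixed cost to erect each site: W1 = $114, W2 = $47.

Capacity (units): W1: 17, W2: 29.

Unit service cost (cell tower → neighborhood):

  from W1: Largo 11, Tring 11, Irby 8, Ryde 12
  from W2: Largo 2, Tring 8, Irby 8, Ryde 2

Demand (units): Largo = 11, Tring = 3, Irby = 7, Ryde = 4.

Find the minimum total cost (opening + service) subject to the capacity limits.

Minimum total cost: 157

Open {W2}: Largo→W2 2·11=22, Tring→W2 8·3=24, Irby→W2 8·7=56, Ryde→W2 2·4=8.
Loads: W2 carries 25/29. Service 110; fixed 47; total 157.
Next best feasible plan costs 271.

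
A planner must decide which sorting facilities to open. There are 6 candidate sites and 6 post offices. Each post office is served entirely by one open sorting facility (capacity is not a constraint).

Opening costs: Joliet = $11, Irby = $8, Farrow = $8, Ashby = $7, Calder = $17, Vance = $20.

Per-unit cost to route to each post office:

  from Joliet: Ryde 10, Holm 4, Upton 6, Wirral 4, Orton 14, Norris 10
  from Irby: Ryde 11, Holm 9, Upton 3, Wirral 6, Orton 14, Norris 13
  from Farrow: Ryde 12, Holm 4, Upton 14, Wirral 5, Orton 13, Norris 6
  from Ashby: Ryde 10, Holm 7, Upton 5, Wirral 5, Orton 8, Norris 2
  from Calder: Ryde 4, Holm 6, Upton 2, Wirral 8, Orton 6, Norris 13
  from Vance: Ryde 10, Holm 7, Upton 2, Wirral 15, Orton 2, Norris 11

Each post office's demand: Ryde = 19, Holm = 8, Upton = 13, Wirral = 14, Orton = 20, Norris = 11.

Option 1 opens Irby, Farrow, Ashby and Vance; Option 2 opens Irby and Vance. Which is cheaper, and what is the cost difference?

Option 1 is cheaper by 122.

Option 1: {Irby, Farrow, Ashby, Vance}: Ryde→Ashby 10·19=190, Holm→Farrow 4·8=32, Upton→Vance 2·13=26, Wirral→Farrow 5·14=70, Orton→Vance 2·20=40, Norris→Ashby 2·11=22. Service 380; fixed 43; total 423.
Option 2: {Irby, Vance}: Ryde→Vance 10·19=190, Holm→Vance 7·8=56, Upton→Vance 2·13=26, Wirral→Irby 6·14=84, Orton→Vance 2·20=40, Norris→Vance 11·11=121. Service 517; fixed 28; total 545.
Difference: |423 − 545| = 122.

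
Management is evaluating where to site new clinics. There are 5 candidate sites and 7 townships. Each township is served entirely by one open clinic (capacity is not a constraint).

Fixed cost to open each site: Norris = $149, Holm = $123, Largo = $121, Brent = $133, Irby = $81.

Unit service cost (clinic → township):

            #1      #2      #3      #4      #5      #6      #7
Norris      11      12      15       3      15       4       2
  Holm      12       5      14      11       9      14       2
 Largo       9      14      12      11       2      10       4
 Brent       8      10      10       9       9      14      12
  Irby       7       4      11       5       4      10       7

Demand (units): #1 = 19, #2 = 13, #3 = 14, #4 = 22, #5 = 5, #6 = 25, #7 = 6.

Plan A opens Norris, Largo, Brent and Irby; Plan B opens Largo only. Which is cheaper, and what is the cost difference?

Plan A is cheaper by 171.

Plan A: {Norris, Largo, Brent, Irby}: #1→Irby 7·19=133, #2→Irby 4·13=52, #3→Brent 10·14=140, #4→Norris 3·22=66, #5→Largo 2·5=10, #6→Norris 4·25=100, #7→Norris 2·6=12. Service 513; fixed 484; total 997.
Plan B: {Largo}: #1→Largo 9·19=171, #2→Largo 14·13=182, #3→Largo 12·14=168, #4→Largo 11·22=242, #5→Largo 2·5=10, #6→Largo 10·25=250, #7→Largo 4·6=24. Service 1047; fixed 121; total 1168.
Difference: |997 − 1168| = 171.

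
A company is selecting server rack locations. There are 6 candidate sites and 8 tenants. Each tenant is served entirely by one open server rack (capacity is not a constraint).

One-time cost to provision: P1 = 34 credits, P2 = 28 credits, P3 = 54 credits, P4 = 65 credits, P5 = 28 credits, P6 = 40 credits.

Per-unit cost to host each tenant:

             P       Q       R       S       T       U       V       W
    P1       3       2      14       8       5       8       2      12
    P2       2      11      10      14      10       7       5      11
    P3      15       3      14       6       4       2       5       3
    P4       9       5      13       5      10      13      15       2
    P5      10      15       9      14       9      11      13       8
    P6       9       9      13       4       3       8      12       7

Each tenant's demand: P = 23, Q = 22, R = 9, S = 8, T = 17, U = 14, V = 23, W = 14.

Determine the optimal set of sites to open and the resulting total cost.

For any fixed open set, each tenant goes to its cheapest open site; total = fixed + service.
{P1, P2, P3}: P→P2 2·23=46, Q→P1 2·22=44, R→P2 10·9=90, S→P3 6·8=48, T→P3 4·17=68, U→P3 2·14=28, V→P1 2·23=46, W→P3 3·14=42. Service 412; fixed 116; total 528.
{P1, P2, P3, P6}: service 379 + fixed 156 = 535
{P1, P3, P5}: service 426 + fixed 116 = 542
{P1, P2, P3, P4, P5, P6}: P→P2 2·23=46, Q→P1 2·22=44, R→P5 9·9=81, S→P6 4·8=32, T→P6 3·17=51, U→P3 2·14=28, V→P1 2·23=46, W→P4 2·14=28. Service 356; fixed 249; total 605.
No other subset beats 528.

Open P1, P2 and P3; minimum total cost 528.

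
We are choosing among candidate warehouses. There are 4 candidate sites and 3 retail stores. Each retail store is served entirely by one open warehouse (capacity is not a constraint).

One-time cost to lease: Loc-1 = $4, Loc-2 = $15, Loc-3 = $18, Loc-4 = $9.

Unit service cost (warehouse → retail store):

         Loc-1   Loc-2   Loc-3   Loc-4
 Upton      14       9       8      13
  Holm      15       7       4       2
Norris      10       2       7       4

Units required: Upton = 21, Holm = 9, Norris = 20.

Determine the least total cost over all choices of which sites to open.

For any fixed open set, each retail store goes to its cheapest open site; total = fixed + service.
{Loc-2, Loc-3, Loc-4}: Upton→Loc-3 8·21=168, Holm→Loc-4 2·9=18, Norris→Loc-2 2·20=40. Service 226; fixed 42; total 268.
{Loc-2, Loc-4}: service 247 + fixed 24 = 271
{Loc-1, Loc-2, Loc-3, Loc-4}: service 226 + fixed 46 = 272
{Loc-1}: Upton→Loc-1 14·21=294, Holm→Loc-1 15·9=135, Norris→Loc-1 10·20=200. Service 629; fixed 4; total 633.
No other subset beats 268.

Minimum total cost: 268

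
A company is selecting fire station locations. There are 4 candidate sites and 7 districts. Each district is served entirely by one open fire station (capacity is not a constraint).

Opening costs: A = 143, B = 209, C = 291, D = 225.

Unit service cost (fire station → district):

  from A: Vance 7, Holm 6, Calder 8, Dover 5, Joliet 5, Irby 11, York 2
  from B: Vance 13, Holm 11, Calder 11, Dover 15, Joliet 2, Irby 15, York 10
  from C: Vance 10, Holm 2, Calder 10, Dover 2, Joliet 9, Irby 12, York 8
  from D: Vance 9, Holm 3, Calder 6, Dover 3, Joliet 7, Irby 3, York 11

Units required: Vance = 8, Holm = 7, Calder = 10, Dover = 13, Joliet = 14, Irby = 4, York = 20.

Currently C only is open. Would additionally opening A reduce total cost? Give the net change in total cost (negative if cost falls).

Current service cost with {C}: 554.
Adding A: each district re-picks its cheapest; new service cost 330, saving 224.
Extra fixed cost: 143. Net change = 143 − 224 = -81.
(Totals: 845 → 764.)

Yes — net change −81 (cost falls by 81).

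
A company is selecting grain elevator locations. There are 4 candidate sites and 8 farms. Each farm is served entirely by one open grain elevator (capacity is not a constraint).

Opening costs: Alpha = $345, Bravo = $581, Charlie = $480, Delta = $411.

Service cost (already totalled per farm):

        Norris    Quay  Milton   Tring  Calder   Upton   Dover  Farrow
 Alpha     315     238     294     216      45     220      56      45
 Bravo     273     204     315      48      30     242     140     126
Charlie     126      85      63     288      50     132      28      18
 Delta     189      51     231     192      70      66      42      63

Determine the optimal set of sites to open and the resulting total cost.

For any fixed open set, each farm goes to its cheapest open site; total = fixed + service.
{Charlie}: Norris→Charlie 126, Quay→Charlie 85, Milton→Charlie 63, Tring→Charlie 288, Calder→Charlie 50, Upton→Charlie 132, Dover→Charlie 28, Farrow→Charlie 18. Service 790; fixed 480; total 1270.
{Delta}: Norris→Delta 189, Quay→Delta 51, Milton→Delta 231, Tring→Delta 192, Calder→Delta 70, Upton→Delta 66, Dover→Delta 42, Farrow→Delta 63. Service 904; fixed 411; total 1315.
{Charlie, Delta}: service 594 + fixed 891 = 1485
{Alpha, Bravo, Charlie, Delta}: service 430 + fixed 1817 = 2247
No other subset beats 1270.

Open Charlie only; minimum total cost 1270.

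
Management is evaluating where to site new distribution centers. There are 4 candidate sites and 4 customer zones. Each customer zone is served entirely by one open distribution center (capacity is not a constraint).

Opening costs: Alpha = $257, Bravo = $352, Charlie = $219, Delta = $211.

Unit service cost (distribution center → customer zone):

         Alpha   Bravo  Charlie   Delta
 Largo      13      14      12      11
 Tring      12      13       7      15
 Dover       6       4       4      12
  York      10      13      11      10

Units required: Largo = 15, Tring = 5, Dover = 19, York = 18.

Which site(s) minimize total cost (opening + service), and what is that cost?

Open Charlie only; minimum total cost 708.

For any fixed open set, each customer zone goes to its cheapest open site; total = fixed + service.
{Charlie}: Largo→Charlie 12·15=180, Tring→Charlie 7·5=35, Dover→Charlie 4·19=76, York→Charlie 11·18=198. Service 489; fixed 219; total 708.
{Alpha}: service 549 + fixed 257 = 806
{Delta}: service 648 + fixed 211 = 859
{Alpha, Bravo, Charlie, Delta}: Largo→Delta 11·15=165, Tring→Charlie 7·5=35, Dover→Bravo 4·19=76, York→Alpha 10·18=180. Service 456; fixed 1039; total 1495.
No other subset beats 708.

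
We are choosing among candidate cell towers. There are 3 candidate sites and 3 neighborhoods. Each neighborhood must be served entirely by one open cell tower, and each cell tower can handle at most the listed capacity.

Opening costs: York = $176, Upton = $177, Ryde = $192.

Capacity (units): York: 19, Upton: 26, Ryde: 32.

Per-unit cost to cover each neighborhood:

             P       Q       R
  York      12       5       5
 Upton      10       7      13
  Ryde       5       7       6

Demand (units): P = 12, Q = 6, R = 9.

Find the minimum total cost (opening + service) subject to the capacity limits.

Minimum total cost: 348

Open {Ryde}: P→Ryde 5·12=60, Q→Ryde 7·6=42, R→Ryde 6·9=54.
Loads: Ryde carries 27/32. Service 156; fixed 192; total 348.
Next best feasible plan costs 503.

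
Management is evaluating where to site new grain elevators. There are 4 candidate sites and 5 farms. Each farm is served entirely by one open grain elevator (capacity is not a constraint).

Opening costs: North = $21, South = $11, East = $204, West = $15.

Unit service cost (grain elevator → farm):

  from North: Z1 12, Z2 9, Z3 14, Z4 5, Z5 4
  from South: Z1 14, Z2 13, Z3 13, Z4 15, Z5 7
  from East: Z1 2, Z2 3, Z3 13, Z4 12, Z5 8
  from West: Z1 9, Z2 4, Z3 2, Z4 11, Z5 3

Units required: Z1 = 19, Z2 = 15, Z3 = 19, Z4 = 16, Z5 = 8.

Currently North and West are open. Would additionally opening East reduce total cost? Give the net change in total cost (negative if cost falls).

Current service cost with {North, West}: 373.
Adding East: each farm re-picks its cheapest; new service cost 225, saving 148.
Extra fixed cost: 204. Net change = 204 − 148 = 56.
(Totals: 409 → 465.)

No — net change +56 (cost rises by 56).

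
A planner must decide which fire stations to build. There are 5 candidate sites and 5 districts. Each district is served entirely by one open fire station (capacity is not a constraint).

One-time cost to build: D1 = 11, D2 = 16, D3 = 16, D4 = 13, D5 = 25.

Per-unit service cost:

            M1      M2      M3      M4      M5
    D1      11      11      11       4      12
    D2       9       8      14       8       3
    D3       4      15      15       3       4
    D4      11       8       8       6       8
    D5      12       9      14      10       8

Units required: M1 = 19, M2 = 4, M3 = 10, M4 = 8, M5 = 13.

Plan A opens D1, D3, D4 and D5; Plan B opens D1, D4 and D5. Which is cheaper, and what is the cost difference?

Plan A: {D1, D3, D4, D5}: M1→D3 4·19=76, M2→D4 8·4=32, M3→D4 8·10=80, M4→D3 3·8=24, M5→D3 4·13=52. Service 264; fixed 65; total 329.
Plan B: {D1, D4, D5}: M1→D1 11·19=209, M2→D4 8·4=32, M3→D4 8·10=80, M4→D1 4·8=32, M5→D4 8·13=104. Service 457; fixed 49; total 506.
Difference: |329 − 506| = 177.

Plan A is cheaper by 177.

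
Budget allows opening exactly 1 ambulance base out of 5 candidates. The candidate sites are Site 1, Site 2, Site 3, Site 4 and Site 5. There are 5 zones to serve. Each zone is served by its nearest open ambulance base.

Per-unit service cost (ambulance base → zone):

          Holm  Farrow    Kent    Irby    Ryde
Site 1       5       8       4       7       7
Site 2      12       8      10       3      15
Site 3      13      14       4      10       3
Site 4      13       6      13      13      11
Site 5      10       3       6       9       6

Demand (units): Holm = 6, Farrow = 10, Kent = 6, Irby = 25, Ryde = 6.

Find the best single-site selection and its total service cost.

With exactly 1 open, each zone uses its cheapest among the chosen.
{Site 1}: Holm→Site 1 5·6=30, Farrow→Site 1 8·10=80, Kent→Site 1 4·6=24, Irby→Site 1 7·25=175, Ryde→Site 1 7·6=42. Service cost 351.
{Site 2}: service cost 377
{Site 5}: service cost 387
Among all 5 size-1 choices, {Site 1} is lowest.

Choose Site 1 only; total service cost 351.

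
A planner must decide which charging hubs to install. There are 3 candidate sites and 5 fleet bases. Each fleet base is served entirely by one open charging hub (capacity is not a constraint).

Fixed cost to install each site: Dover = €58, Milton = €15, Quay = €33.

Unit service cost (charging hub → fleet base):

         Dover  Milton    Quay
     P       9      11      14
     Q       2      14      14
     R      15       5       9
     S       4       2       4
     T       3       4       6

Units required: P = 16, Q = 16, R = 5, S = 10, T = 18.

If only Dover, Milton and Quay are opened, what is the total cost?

Total cost: 381

Each fleet base is assigned to its cheapest site among the open ones.
{Dover, Milton, Quay}: P→Dover 9·16=144, Q→Dover 2·16=32, R→Milton 5·5=25, S→Milton 2·10=20, T→Dover 3·18=54. Service 275; fixed 106; total 381.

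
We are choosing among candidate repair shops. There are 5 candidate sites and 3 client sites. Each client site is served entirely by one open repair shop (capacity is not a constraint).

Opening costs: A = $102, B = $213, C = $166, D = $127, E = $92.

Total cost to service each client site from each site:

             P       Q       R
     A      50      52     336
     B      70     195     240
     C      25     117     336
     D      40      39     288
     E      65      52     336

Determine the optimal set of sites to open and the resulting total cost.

Open D only; minimum total cost 494.

For any fixed open set, each client site goes to its cheapest open site; total = fixed + service.
{D}: P→D 40, Q→D 39, R→D 288. Service 367; fixed 127; total 494.
{A}: service 438 + fixed 102 = 540
{E}: service 453 + fixed 92 = 545
{A, B, C, D, E}: service 304 + fixed 700 = 1004
No other subset beats 494.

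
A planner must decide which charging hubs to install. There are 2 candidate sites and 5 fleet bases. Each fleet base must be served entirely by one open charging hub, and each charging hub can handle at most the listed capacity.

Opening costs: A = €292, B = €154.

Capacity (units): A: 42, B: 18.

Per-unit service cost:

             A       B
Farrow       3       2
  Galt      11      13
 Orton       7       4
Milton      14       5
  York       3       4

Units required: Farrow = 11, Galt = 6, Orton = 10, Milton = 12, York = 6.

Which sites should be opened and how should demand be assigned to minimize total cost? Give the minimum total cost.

Minimum total cost: 693

Open {A, B}: Farrow→A 3·11=33, Galt→A 11·6=66, Orton→A 7·10=70, Milton→B 5·12=60, York→A 3·6=18.
Loads: A carries 33/42, B carries 12/18. Service 247; fixed 446; total 693.
Next best feasible plan costs 699.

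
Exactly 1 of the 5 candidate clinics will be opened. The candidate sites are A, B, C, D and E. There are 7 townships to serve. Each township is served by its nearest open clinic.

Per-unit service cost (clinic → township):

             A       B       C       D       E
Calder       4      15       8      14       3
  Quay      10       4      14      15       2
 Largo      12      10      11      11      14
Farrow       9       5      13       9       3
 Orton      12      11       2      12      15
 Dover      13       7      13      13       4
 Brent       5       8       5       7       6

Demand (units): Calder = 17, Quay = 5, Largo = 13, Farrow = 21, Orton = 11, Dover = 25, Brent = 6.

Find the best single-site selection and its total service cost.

With exactly 1 open, each township uses its cheapest among the chosen.
{E}: Calder→E 3·17=51, Quay→E 2·5=10, Largo→E 14·13=182, Farrow→E 3·21=63, Orton→E 15·11=165, Dover→E 4·25=100, Brent→E 6·6=36. Service cost 607.
{B}: service cost 854
{A}: service cost 950
Among all 5 size-1 choices, {E} is lowest.

Choose E only; total service cost 607.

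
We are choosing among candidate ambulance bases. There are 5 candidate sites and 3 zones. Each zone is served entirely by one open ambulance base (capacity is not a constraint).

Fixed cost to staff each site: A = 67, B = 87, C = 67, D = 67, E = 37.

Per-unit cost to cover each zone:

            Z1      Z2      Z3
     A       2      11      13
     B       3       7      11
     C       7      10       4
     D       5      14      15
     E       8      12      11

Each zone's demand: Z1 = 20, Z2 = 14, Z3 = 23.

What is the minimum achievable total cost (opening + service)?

Minimum total cost: 404

For any fixed open set, each zone goes to its cheapest open site; total = fixed + service.
{B, C}: Z1→B 3·20=60, Z2→B 7·14=98, Z3→C 4·23=92. Service 250; fixed 154; total 404.
{A, C}: service 272 + fixed 134 = 406
{C}: service 372 + fixed 67 = 439
{A, B, C, D, E}: Z1→A 2·20=40, Z2→B 7·14=98, Z3→C 4·23=92. Service 230; fixed 325; total 555.
No other subset beats 404.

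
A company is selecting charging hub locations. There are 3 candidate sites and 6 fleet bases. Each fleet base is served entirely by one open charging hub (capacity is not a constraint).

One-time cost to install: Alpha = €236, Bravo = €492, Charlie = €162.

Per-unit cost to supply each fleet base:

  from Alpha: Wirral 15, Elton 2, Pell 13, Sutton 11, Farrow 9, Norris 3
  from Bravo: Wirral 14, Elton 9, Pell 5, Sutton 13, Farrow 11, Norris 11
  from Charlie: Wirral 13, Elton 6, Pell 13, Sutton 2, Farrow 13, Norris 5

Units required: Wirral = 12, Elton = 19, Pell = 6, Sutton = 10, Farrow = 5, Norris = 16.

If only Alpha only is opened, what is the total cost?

Total cost: 735

Each fleet base is assigned to its cheapest site among the open ones.
{Alpha}: Wirral→Alpha 15·12=180, Elton→Alpha 2·19=38, Pell→Alpha 13·6=78, Sutton→Alpha 11·10=110, Farrow→Alpha 9·5=45, Norris→Alpha 3·16=48. Service 499; fixed 236; total 735.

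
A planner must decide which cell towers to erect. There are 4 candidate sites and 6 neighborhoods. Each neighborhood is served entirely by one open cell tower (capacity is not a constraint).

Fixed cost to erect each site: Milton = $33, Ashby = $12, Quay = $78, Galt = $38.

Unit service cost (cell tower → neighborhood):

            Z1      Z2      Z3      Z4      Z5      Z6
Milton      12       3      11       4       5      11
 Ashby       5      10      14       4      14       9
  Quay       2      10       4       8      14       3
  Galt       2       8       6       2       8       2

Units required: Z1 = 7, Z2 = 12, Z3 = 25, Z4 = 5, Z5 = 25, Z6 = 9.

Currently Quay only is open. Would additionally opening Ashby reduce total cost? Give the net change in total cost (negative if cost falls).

Yes — net change −8 (cost falls by 8).

Current service cost with {Quay}: 651.
Adding Ashby: each neighborhood re-picks its cheapest; new service cost 631, saving 20.
Extra fixed cost: 12. Net change = 12 − 20 = -8.
(Totals: 729 → 721.)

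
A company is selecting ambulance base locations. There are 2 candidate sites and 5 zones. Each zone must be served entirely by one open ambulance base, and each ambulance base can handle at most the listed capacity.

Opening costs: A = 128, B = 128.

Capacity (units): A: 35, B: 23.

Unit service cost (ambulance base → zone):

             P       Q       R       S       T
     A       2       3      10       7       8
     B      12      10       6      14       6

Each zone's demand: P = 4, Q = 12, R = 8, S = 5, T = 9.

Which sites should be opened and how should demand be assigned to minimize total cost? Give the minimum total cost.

Open {A, B}: P→A 2·4=8, Q→A 3·12=36, R→B 6·8=48, S→A 7·5=35, T→B 6·9=54.
Loads: A carries 21/35, B carries 17/23. Service 181; fixed 256; total 437.
Next best feasible plan costs 455.

Minimum total cost: 437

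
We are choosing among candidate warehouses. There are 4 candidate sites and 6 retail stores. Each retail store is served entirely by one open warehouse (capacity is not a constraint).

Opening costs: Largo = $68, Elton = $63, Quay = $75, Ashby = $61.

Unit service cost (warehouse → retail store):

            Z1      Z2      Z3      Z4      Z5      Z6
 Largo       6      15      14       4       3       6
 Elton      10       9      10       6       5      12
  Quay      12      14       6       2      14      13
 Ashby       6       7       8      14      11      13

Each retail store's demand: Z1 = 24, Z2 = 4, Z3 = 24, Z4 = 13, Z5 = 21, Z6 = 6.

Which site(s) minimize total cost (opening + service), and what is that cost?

Open Largo and Quay; minimum total cost 612.

For any fixed open set, each retail store goes to its cheapest open site; total = fixed + service.
{Largo, Quay}: Z1→Largo 6·24=144, Z2→Quay 14·4=56, Z3→Quay 6·24=144, Z4→Quay 2·13=26, Z5→Largo 3·21=63, Z6→Largo 6·6=36. Service 469; fixed 143; total 612.
{Largo, Ashby}: service 515 + fixed 129 = 644
{Largo, Quay, Ashby}: Z1→Largo 6·24=144, Z2→Ashby 7·4=28, Z3→Quay 6·24=144, Z4→Quay 2·13=26, Z5→Largo 3·21=63, Z6→Largo 6·6=36. Service 441; fixed 204; total 645.
{Largo, Elton, Quay, Ashby}: Z1→Largo 6·24=144, Z2→Ashby 7·4=28, Z3→Quay 6·24=144, Z4→Quay 2·13=26, Z5→Largo 3·21=63, Z6→Largo 6·6=36. Service 441; fixed 267; total 708.
(All 15 nonempty subsets were checked; Largo and Quay is lowest.)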